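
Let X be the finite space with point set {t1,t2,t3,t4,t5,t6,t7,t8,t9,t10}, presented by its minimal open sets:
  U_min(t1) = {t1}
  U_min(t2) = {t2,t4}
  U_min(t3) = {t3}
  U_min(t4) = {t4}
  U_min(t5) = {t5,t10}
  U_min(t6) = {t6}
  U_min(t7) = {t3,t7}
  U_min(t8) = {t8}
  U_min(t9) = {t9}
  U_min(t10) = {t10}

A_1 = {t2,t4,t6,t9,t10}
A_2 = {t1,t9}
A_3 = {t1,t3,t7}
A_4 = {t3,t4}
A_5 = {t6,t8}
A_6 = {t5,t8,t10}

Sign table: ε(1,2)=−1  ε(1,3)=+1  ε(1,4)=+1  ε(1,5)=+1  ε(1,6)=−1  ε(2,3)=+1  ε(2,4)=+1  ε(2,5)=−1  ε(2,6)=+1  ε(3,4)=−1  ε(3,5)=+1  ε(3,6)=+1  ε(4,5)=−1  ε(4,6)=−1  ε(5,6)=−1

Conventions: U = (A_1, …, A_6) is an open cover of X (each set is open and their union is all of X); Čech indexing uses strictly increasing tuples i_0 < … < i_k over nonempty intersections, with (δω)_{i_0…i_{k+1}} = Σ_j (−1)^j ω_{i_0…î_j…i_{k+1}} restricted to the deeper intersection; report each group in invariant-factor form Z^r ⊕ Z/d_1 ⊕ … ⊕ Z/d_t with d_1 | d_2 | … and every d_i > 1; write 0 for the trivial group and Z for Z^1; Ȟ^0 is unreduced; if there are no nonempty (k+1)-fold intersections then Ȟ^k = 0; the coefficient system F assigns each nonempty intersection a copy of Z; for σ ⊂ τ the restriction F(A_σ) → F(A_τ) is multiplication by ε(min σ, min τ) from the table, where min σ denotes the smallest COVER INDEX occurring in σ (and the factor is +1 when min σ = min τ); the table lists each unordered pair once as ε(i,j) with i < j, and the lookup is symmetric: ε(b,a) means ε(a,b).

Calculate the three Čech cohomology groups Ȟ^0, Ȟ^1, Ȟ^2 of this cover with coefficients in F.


Ȟ^0 = Z; Ȟ^1 = Z^2; Ȟ^2 = 0

nonempty overlaps:
  A12={t9} A14={t4} A15={t6} A16={t10} A23={t1} A34={t3} A56={t8}
C dims 6,7; δ0: rk 5, SNF 1^5
degree 0: 6−5−0 = 1 → Ȟ^0 ≅ Z
degree 1: 7−0−5 = 2 → Ȟ^1 ≅ Z^2
degree 2: 0−0−0 = 0 → Ȟ^2 ≅ 0


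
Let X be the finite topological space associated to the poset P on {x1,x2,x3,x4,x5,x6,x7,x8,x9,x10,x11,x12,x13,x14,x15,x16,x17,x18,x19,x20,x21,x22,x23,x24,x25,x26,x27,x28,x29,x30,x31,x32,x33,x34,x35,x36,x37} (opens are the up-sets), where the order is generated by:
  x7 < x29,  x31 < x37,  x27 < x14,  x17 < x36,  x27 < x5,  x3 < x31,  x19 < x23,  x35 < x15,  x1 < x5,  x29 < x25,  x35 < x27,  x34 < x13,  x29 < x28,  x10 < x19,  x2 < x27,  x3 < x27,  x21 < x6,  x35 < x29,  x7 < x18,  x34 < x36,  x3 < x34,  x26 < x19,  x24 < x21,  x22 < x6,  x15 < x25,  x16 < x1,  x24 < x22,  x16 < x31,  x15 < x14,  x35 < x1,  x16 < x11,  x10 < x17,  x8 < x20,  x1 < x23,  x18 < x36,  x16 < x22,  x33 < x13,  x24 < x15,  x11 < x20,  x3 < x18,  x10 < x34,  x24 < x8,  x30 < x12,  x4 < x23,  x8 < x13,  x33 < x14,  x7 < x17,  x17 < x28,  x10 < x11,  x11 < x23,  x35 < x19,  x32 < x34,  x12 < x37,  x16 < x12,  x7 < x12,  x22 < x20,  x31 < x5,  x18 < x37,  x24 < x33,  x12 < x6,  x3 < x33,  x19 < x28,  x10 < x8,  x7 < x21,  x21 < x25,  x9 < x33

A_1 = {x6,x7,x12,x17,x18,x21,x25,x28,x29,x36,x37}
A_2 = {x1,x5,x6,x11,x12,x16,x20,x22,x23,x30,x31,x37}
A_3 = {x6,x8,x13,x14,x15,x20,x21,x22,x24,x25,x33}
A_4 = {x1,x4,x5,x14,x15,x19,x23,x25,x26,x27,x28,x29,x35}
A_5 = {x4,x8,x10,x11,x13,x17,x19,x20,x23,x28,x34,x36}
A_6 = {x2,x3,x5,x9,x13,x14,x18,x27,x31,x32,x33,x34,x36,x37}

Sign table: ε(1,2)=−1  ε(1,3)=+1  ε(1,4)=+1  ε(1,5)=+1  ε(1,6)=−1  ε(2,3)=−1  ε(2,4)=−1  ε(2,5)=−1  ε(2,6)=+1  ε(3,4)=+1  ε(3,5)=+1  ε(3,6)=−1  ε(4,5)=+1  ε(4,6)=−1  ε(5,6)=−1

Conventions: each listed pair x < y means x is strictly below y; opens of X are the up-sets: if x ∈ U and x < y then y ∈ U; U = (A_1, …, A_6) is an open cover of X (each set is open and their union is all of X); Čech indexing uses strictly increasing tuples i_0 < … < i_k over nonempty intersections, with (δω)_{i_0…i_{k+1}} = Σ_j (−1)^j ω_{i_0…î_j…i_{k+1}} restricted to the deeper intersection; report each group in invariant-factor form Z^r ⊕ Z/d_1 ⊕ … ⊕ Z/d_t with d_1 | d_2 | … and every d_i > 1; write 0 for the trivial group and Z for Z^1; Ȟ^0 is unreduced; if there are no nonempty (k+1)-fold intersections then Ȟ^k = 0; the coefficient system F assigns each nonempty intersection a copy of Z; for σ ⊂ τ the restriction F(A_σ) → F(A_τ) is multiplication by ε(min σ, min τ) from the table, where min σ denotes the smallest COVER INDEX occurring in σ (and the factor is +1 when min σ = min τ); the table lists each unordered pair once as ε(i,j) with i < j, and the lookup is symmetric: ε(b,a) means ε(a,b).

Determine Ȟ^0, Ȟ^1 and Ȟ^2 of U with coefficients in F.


Ȟ^0 ≅ Z; Ȟ^1 ≅ 0; Ȟ^2 ≅ Z/2

nerve of the cover:
  A12={x6,x12,x37} A13={x6,x21,x25} A14={x25,x28,x29} A15={x17,x28,x36} A16={x18,x36,x37} A23={x6,x20,x22} A24={x1,x5,x23} A25={x11,x20,x23} A26={x5,x31,x37} A34={x14,x15,x25} A35={x8,x13,x20} A36={x13,x14,x33} A45={x4,x19,x23,x28} A46={x5,x14,x27} A56={x13,x34,x36}
  A123={x6} A126={x37} A134={x25} A145={x28} A156={x36} A235={x20} A245={x23} A246={x5} A346={x14} A356={x13}
C dims 6,15,10; δ0: rk 5, SNF 1^5; δ1: rk 10, SNF 1^9·2
Ȟ^0 = (6 − 5) − 0 = 1, so Ȟ^0 ≅ Z
Ȟ^1 = (15 − 10) − 5 = 0, so Ȟ^1 ≅ 0
Ȟ^2 = (10 − 0) − 10 = 0 plus torsion [2], so Ȟ^2 ≅ Z/2


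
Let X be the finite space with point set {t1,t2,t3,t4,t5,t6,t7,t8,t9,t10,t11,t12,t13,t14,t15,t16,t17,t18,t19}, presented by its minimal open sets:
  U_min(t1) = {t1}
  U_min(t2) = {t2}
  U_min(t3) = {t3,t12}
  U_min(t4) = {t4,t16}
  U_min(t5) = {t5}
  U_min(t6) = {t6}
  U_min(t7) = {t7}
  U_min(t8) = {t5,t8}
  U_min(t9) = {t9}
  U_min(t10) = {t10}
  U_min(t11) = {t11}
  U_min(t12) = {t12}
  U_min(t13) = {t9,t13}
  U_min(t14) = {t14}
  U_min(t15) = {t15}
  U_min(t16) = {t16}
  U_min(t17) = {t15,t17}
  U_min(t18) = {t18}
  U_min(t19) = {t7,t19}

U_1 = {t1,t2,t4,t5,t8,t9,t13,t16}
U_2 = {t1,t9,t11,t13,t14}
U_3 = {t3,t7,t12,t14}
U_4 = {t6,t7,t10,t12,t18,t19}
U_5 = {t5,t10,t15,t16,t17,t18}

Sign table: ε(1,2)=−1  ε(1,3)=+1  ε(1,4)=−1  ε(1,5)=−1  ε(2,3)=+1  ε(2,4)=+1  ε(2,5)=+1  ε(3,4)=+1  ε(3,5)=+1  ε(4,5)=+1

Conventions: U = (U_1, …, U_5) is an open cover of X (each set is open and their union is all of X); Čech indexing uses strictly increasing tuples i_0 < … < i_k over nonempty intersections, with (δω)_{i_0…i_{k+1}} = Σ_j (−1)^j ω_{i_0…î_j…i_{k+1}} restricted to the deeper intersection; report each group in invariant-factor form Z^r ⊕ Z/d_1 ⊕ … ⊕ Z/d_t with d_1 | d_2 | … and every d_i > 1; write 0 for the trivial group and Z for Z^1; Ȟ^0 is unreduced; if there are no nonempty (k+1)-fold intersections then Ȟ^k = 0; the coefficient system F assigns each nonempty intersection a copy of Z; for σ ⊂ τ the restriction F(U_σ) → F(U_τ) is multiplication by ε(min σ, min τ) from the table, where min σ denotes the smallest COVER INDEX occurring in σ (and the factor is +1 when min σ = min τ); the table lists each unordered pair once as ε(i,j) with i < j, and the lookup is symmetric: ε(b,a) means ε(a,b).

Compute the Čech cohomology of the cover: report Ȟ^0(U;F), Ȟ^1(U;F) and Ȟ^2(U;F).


cover nerve:
  U12={t1,t9,t13} U15={t5,t16} U23={t14} U34={t7,t12} U45={t10,t18}
C dims 5,5; δ0: rk 4, SNF 1^4
Ȟ^0: (5−4)−0=1 ⇒ Z
Ȟ^1: (5−0)−4=1 ⇒ Z
Ȟ^2: (0−0)−0=0 ⇒ 0

Ȟ^0 ≅ Z, Ȟ^1 ≅ Z, Ȟ^2 ≅ 0


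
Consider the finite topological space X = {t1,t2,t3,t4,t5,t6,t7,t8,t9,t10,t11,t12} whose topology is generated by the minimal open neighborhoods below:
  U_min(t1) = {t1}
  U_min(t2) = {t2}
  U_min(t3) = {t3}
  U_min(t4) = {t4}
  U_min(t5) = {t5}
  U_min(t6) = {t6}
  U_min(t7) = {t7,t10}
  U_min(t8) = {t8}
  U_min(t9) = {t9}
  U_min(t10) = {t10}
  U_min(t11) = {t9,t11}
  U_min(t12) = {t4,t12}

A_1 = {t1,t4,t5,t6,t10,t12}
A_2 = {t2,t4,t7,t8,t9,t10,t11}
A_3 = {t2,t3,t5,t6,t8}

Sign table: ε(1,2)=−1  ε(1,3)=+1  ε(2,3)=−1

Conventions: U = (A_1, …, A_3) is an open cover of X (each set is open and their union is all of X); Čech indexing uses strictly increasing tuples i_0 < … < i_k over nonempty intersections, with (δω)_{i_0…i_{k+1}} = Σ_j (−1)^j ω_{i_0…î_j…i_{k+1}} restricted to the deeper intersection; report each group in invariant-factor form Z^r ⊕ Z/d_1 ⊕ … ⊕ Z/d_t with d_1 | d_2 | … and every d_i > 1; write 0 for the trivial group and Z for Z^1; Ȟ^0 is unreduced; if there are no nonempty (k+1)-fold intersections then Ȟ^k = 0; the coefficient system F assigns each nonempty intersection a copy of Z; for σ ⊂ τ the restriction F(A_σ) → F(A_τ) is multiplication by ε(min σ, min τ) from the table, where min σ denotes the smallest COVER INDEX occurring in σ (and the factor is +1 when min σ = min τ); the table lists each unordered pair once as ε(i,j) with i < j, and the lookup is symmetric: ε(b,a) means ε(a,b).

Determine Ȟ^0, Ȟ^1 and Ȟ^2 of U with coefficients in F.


Ȟ^0 = Z; Ȟ^1 = Z; Ȟ^2 = 0

cover nerve:
  A12={t4,t10} A13={t5,t6} A23={t2,t8}
C dims 3,3; δ0: rk 2, SNF 1^2
Ȟ^0: (3−2)−0=1 ⇒ Z
Ȟ^1: (3−0)−2=1 ⇒ Z
Ȟ^2: (0−0)−0=0 ⇒ 0


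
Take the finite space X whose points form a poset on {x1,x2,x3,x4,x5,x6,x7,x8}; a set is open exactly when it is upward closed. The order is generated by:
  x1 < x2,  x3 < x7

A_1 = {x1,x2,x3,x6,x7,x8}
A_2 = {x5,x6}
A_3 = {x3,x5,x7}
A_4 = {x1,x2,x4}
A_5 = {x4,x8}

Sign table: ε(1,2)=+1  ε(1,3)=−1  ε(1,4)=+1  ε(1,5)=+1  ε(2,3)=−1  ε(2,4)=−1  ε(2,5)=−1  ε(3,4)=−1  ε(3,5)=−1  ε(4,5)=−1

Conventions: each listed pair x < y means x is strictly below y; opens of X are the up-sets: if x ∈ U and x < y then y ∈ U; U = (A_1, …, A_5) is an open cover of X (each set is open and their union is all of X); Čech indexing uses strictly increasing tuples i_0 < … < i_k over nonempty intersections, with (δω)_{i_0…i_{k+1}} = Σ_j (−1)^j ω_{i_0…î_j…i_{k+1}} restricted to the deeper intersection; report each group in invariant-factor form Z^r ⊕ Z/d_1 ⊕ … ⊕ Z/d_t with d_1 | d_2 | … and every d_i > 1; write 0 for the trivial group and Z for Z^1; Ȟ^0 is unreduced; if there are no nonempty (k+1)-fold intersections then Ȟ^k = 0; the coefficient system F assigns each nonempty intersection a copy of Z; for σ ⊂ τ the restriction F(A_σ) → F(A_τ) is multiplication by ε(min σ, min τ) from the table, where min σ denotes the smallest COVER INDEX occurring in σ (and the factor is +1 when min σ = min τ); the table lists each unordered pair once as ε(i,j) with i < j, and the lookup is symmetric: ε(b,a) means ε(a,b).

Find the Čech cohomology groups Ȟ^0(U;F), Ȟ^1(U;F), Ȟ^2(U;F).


nonempty intersections:
  A12={x6} A13={x3,x7} A14={x1,x2} A15={x8} A23={x5} A45={x4}
C dims 5,6; δ0: rk 5, SNF 1^4·2
Ȟ^0: (5−5)−0=0 ⇒ 0
Ȟ^1: (6−0)−5=1 plus torsion [2] ⇒ Z ⊕ Z/2
Ȟ^2: (0−0)−0=0 ⇒ 0

Ȟ^0 = 0,  Ȟ^1 = Z ⊕ Z/2,  Ȟ^2 = 0


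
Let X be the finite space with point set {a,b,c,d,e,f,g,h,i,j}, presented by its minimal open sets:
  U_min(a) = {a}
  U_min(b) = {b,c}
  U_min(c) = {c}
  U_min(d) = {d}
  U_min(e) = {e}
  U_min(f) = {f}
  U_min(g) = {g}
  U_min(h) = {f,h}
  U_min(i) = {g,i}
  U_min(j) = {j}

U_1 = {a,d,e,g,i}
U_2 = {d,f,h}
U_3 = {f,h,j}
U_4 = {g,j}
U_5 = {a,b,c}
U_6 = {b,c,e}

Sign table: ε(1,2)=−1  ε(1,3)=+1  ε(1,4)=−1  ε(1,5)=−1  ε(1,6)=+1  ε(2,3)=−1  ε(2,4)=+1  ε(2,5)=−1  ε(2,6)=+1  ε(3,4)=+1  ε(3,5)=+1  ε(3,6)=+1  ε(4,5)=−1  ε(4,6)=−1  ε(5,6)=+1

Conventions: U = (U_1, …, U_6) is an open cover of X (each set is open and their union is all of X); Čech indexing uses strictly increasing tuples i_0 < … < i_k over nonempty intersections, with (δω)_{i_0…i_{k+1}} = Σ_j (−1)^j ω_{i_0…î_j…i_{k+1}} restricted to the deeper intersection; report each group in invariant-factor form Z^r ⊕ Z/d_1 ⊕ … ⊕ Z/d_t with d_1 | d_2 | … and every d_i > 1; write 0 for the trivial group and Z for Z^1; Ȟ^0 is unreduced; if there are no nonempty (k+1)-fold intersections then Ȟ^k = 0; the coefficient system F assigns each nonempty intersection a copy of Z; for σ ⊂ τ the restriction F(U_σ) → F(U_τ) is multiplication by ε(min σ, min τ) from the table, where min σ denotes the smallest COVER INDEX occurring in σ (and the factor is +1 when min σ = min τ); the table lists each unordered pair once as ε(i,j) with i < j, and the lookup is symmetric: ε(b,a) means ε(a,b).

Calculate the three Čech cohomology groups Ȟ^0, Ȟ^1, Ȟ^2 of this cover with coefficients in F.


nonempty overlaps:
  U12={d} U14={g} U15={a} U16={e} U23={f,h} U34={j} U56={b,c}
C dims 6,7; δ0: rk 6, SNF 1^5·2
degree 0: 6−6−0 = 0 → Ȟ^0 ≅ 0
degree 1: 7−0−6 = 1 plus torsion [2] → Ȟ^1 ≅ Z ⊕ Z/2
degree 2: 0−0−0 = 0 → Ȟ^2 ≅ 0

Ȟ^0 = 0,  Ȟ^1 = Z ⊕ Z/2,  Ȟ^2 = 0


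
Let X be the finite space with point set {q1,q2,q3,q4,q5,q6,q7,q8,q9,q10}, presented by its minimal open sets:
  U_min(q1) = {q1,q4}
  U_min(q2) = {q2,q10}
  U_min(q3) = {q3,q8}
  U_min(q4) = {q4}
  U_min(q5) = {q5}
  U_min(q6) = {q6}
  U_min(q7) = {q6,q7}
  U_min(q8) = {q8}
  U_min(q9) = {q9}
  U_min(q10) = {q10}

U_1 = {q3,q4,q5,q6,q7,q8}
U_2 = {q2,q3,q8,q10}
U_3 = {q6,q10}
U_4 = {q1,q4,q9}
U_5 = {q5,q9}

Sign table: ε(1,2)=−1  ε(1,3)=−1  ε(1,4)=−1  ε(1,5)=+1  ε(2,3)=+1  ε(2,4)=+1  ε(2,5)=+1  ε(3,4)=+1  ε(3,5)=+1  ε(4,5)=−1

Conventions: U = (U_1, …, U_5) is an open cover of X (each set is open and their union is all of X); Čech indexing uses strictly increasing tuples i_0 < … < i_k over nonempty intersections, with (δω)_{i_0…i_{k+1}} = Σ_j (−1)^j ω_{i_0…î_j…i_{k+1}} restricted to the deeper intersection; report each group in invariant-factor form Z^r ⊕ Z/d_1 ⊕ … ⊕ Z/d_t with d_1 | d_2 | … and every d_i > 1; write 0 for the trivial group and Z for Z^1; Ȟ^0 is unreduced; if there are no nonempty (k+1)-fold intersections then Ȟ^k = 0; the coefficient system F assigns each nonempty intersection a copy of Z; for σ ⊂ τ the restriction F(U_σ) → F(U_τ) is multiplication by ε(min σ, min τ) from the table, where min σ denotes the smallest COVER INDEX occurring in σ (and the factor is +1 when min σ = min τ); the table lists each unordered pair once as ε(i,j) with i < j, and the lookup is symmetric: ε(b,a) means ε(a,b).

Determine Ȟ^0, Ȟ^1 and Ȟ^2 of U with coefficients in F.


Ȟ^0 ≅ Z; Ȟ^1 ≅ Z^2; Ȟ^2 ≅ 0

nonempty intersections:
  U12={q3,q8} U13={q6} U14={q4} U15={q5} U23={q10} U45={q9}
C dims 5,6; δ0: rk 4, SNF 1^4
Ȟ^0: (5−4)−0=1 ⇒ Z
Ȟ^1: (6−0)−4=2 ⇒ Z^2
Ȟ^2: (0−0)−0=0 ⇒ 0


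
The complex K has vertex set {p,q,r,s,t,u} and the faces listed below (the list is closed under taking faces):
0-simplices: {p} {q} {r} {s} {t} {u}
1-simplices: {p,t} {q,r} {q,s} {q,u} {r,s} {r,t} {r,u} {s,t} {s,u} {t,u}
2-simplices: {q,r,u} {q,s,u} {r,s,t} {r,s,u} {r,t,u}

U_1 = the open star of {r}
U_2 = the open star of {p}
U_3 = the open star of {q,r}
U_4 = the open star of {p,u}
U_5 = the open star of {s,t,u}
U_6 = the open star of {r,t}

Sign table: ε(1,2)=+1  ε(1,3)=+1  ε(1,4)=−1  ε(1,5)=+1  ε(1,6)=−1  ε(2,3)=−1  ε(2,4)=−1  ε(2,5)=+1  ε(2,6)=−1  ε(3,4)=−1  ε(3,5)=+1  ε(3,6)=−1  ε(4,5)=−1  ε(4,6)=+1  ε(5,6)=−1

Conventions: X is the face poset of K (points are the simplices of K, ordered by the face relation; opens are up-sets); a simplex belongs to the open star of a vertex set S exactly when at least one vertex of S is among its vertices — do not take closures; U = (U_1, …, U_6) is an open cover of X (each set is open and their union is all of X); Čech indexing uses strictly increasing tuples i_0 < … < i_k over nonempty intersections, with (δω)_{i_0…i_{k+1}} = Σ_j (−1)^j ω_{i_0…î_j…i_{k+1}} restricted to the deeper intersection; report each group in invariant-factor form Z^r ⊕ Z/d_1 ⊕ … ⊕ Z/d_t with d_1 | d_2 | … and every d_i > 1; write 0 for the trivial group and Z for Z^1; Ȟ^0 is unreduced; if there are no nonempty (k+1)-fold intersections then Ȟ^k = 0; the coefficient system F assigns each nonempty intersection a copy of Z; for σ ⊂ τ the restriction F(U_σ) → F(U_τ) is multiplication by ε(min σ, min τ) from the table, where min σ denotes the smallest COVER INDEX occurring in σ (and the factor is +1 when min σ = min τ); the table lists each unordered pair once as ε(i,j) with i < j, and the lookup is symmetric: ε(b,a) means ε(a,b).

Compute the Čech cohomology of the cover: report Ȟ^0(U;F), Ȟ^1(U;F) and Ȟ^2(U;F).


nonempty intersections:
  U1={{r},{q,r},{r,s},{r,t},{r,u},{q,r,u},{r,s,t},{r,s,u},{r,t,u}} U2={{p},{p,t}} U3={{q},{r},{q,r},{q,s},{q,u},{r,s},{r,t},{r,u},{q,r,u},{q,s,u},{r,s,t},{r,s,u},{r,t,u}} U4={{p},{u},{p,t},{q,u},{r,u},{s,u},{t,u},{q,r,u},{q,s,u},{r,s,u},{r,t,u}} U5={{s},{t},{u},{p,t},{q,s},{q,u},{r,s},{r,t},{r,u},{s,t},{s,u},{t,u},{q,r,u},{q,s,u},{r,s,t},{r,s,u},{r,t,u}} U6={{r},{t},{p,t},{q,r},{r,s},{r,t},{r,u},{s,t},{t,u},{q,r,u},{r,s,t},{r,s,u},{r,t,u}}
  U13={{r},{q,r},{r,s},{r,t},{r,u},{q,r,u},{r,s,t},{r,s,u},{r,t,u}} U14={{r,u},{q,r,u},{r,s,u},{r,t,u}} U15={{r,s},{r,t},{r,u},{q,r,u},{r,s,t},{r,s,u},{r,t,u}} U16={{r},{q,r},{r,s},{r,t},{r,u},{q,r,u},{r,s,t},{r,s,u},{r,t,u}} U24={{p},{p,t}} U25={{p,t}} U26={{p,t}} U34={{q,u},{r,u},{q,r,u},{q,s,u},{r,s,u},{r,t,u}} U35={{q,s},{q,u},{r,s},{r,t},{r,u},{q,r,u},{q,s,u},{r,s,t},{r,s,u},{r,t,u}} U36={{r},{q,r},{r,s},{r,t},{r,u},{q,r,u},{r,s,t},{r,s,u},{r,t,u}} U45={{u},{p,t},{q,u},{r,u},{s,u},{t,u},{q,r,u},{q,s,u},{r,s,u},{r,t,u}} U46={{p,t},{r,u},{t,u},{q,r,u},{r,s,u},{r,t,u}} U56={{t},{p,t},{r,s},{r,t},{r,u},{s,t},{t,u},{q,r,u},{r,s,t},{r,s,u},{r,t,u}}
  U134={{r,u},{q,r,u},{r,s,u},{r,t,u}} U135={{r,s},{r,t},{r,u},{q,r,u},{r,s,t},{r,s,u},{r,t,u}} U136={{r},{q,r},{r,s},{r,t},{r,u},{q,r,u},{r,s,t},{r,s,u},{r,t,u}} U145={{r,u},{q,r,u},{r,s,u},{r,t,u}} U146={{r,u},{q,r,u},{r,s,u},{r,t,u}} U156={{r,s},{r,t},{r,u},{q,r,u},{r,s,t},{r,s,u},{r,t,u}} U245={{p,t}} U246={{p,t}} U256={{p,t}} U345={{q,u},{r,u},{q,r,u},{q,s,u},{r,s,u},{r,t,u}} U346={{r,u},{q,r,u},{r,s,u},{r,t,u}} U356={{r,s},{r,t},{r,u},{q,r,u},{r,s,t},{r,s,u},{r,t,u}} U456={{p,t},{r,u},{t,u},{q,r,u},{r,s,u},{r,t,u}}
  U1345={{r,u},{q,r,u},{r,s,u},{r,t,u}} U1346={{r,u},{q,r,u},{r,s,u},{r,t,u}} U1356={{r,s},{r,t},{r,u},{q,r,u},{r,s,t},{r,s,u},{r,t,u}} U1456={{r,u},{q,r,u},{r,s,u},{r,t,u}} U2456={{p,t}} U3456={{r,u},{q,r,u},{r,s,u},{r,t,u}}
  U13456={{r,u},{q,r,u},{r,s,u},{r,t,u}}
C dims 6,13,13,6; δ0: rk 5, SNF 1^5; δ1: rk 8, SNF 1^8; δ2: rk 5, SNF 1^5
Ȟ^0: (6−5)−0=1 ⇒ Z
Ȟ^1: (13−8)−5=0 ⇒ 0
Ȟ^2: (13−5)−8=0 ⇒ 0

Ȟ^0(U;F) ≅ Z, Ȟ^1(U;F) ≅ 0 and Ȟ^2(U;F) ≅ 0


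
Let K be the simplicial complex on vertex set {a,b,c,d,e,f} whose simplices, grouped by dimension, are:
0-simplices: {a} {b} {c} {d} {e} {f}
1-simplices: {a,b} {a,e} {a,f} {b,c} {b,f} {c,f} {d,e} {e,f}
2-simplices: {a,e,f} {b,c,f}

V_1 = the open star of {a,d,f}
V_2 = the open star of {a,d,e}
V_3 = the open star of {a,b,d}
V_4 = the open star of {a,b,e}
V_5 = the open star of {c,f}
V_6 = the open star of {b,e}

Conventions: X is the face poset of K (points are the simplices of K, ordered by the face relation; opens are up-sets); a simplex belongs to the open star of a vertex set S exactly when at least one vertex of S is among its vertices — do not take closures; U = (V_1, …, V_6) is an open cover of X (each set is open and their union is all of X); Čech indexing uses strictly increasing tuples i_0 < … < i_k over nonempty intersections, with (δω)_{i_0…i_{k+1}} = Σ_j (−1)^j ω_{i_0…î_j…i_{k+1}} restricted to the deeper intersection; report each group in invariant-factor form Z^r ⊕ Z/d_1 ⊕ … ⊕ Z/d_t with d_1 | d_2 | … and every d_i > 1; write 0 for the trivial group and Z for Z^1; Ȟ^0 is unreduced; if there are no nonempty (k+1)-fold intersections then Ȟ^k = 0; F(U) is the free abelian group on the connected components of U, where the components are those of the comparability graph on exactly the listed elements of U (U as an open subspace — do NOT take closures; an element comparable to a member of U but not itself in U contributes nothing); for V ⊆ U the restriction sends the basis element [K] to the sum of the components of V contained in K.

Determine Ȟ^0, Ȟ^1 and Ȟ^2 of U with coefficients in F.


nerve of the cover:
  V1={{a},{d},{f},{a,b},{a,e},{a,f},{b,f},{c,f},{d,e},{e,f},{a,e,f},{b,c,f}} V2={{a},{d},{e},{a,b},{a,e},{a,f},{d,e},{e,f},{a,e,f}} V3={{a},{b},{d},{a,b},{a,e},{a,f},{b,c},{b,f},{d,e},{a,e,f},{b,c,f}} V4={{a},{b},{e},{a,b},{a,e},{a,f},{b,c},{b,f},{d,e},{e,f},{a,e,f},{b,c,f}} V5={{c},{f},{a,f},{b,c},{b,f},{c,f},{e,f},{a,e,f},{b,c,f}} V6={{b},{e},{a,b},{a,e},{b,c},{b,f},{d,e},{e,f},{a,e,f},{b,c,f}}
  V12={{a},{d},{a,b},{a,e},{a,f},{d,e},{e,f},{a,e,f}} V13={{a},{d},{a,b},{a,e},{a,f},{b,f},{d,e},{a,e,f},{b,c,f}} V14={{a},{a,b},{a,e},{a,f},{b,f},{d,e},{e,f},{a,e,f},{b,c,f}} V15={{f},{a,f},{b,f},{c,f},{e,f},{a,e,f},{b,c,f}} V16={{a,b},{a,e},{b,f},{d,e},{e,f},{a,e,f},{b,c,f}} V23={{a},{d},{a,b},{a,e},{a,f},{d,e},{a,e,f}} V24={{a},{e},{a,b},{a,e},{a,f},{d,e},{e,f},{a,e,f}} V25={{a,f},{e,f},{a,e,f}} V26={{e},{a,b},{a,e},{d,e},{e,f},{a,e,f}} V34={{a},{b},{a,b},{a,e},{a,f},{b,c},{b,f},{d,e},{a,e,f},{b,c,f}} V35={{a,f},{b,c},{b,f},{a,e,f},{b,c,f}} V36={{b},{a,b},{a,e},{b,c},{b,f},{d,e},{a,e,f},{b,c,f}} V45={{a,f},{b,c},{b,f},{e,f},{a,e,f},{b,c,f}} V46={{b},{e},{a,b},{a,e},{b,c},{b,f},{d,e},{e,f},{a,e,f},{b,c,f}} V56={{b,c},{b,f},{e,f},{a,e,f},{b,c,f}}
  V123={{a},{d},{a,b},{a,e},{a,f},{d,e},{a,e,f}} V124={{a},{a,b},{a,e},{a,f},{d,e},{e,f},{a,e,f}} V125={{a,f},{e,f},{a,e,f}} V126={{a,b},{a,e},{d,e},{e,f},{a,e,f}} V134={{a},{a,b},{a,e},{a,f},{b,f},{d,e},{a,e,f},{b,c,f}} V135={{a,f},{b,f},{a,e,f},{b,c,f}} V136={{a,b},{a,e},{b,f},{d,e},{a,e,f},{b,c,f}} V145={{a,f},{b,f},{e,f},{a,e,f},{b,c,f}} V146={{a,b},{a,e},{b,f},{d,e},{e,f},{a,e,f},{b,c,f}} V156={{b,f},{e,f},{a,e,f},{b,c,f}} V234={{a},{a,b},{a,e},{a,f},{d,e},{a,e,f}} V235={{a,f},{a,e,f}} V236={{a,b},{a,e},{d,e},{a,e,f}} V245={{a,f},{e,f},{a,e,f}} V246={{e},{a,b},{a,e},{d,e},{e,f},{a,e,f}} V256={{e,f},{a,e,f}} V345={{a,f},{b,c},{b,f},{a,e,f},{b,c,f}} V346={{b},{a,b},{a,e},{b,c},{b,f},{d,e},{a,e,f},{b,c,f}} V356={{b,c},{b,f},{a,e,f},{b,c,f}} V456={{b,c},{b,f},{e,f},{a,e,f},{b,c,f}}
  V1234={{a},{a,b},{a,e},{a,f},{d,e},{a,e,f}} V1235={{a,f},{a,e,f}} V1236={{a,b},{a,e},{d,e},{a,e,f}} V1245={{a,f},{e,f},{a,e,f}} V1246={{a,b},{a,e},{d,e},{e,f},{a,e,f}} V1256={{e,f},{a,e,f}} V1345={{a,f},{b,f},{a,e,f},{b,c,f}} V1346={{a,b},{a,e},{b,f},{d,e},{a,e,f},{b,c,f}} V1356={{b,f},{a,e,f},{b,c,f}} V1456={{b,f},{e,f},{a,e,f},{b,c,f}} V2345={{a,f},{a,e,f}} V2346={{a,b},{a,e},{d,e},{a,e,f}} V2356={{a,e,f}} V2456={{e,f},{a,e,f}} V3456={{b,c},{b,f},{a,e,f},{b,c,f}}
  V12345={{a,f},{a,e,f}} V12346={{a,b},{a,e},{d,e},{a,e,f}} V12356={{a,e,f}} V12456={{e,f},{a,e,f}} V13456={{b,f},{a,e,f},{b,c,f}} V23456={{a,e,f}}
  V123456={{a,e,f}}
components per intersection:
  V1: {{a},{f},{a,b},{a,e},{a,f},{b,f},{c,f},{e,f},{a,e,f},{b,c,f}} {{d},{d,e}}
  V2: {{a},{d},{e},{a,b},{a,e},{a,f},{d,e},{e,f},{a,e,f}}
  V3: {{a},{b},{a,b},{a,e},{a,f},{b,c},{b,f},{a,e,f},{b,c,f}} {{d},{d,e}}
  V4: {{a},{b},{e},{a,b},{a,e},{a,f},{b,c},{b,f},{d,e},{e,f},{a,e,f},{b,c,f}}
  V5: {{c},{f},{a,f},{b,c},{b,f},{c,f},{e,f},{a,e,f},{b,c,f}}
  V6: {{b},{a,b},{b,c},{b,f},{b,c,f}} {{e},{a,e},{d,e},{e,f},{a,e,f}}
  V12: {{a},{a,b},{a,e},{a,f},{e,f},{a,e,f}} {{d},{d,e}}
  V13: {{a},{a,b},{a,e},{a,f},{a,e,f}} {{d},{d,e}} {{b,f},{b,c,f}}
  V14: {{a},{a,b},{a,e},{a,f},{e,f},{a,e,f}} {{b,f},{b,c,f}} {{d,e}}
  V15: {{f},{a,f},{b,f},{c,f},{e,f},{a,e,f},{b,c,f}}
  V16: {{a,b}} {{a,e},{e,f},{a,e,f}} {{b,f},{b,c,f}} {{d,e}}
  V23: {{a},{a,b},{a,e},{a,f},{a,e,f}} {{d},{d,e}}
  V24: {{a},{e},{a,b},{a,e},{a,f},{d,e},{e,f},{a,e,f}}
  V25: {{a,f},{e,f},{a,e,f}}
  V26: {{e},{a,e},{d,e},{e,f},{a,e,f}} {{a,b}}
  V34: {{a},{b},{a,b},{a,e},{a,f},{b,c},{b,f},{a,e,f},{b,c,f}} {{d,e}}
  V35: {{a,f},{a,e,f}} {{b,c},{b,f},{b,c,f}}
  V36: {{b},{a,b},{b,c},{b,f},{b,c,f}} {{a,e},{a,e,f}} {{d,e}}
  V45: {{a,f},{e,f},{a,e,f}} {{b,c},{b,f},{b,c,f}}
  V46: {{b},{a,b},{b,c},{b,f},{b,c,f}} {{e},{a,e},{d,e},{e,f},{a,e,f}}
  V56: {{b,c},{b,f},{b,c,f}} {{e,f},{a,e,f}}
  V123: {{a},{a,b},{a,e},{a,f},{a,e,f}} {{d},{d,e}}
  V124: {{a},{a,b},{a,e},{a,f},{e,f},{a,e,f}} {{d,e}}
  V125: {{a,f},{e,f},{a,e,f}}
  V126: {{a,b}} {{a,e},{e,f},{a,e,f}} {{d,e}}
  V134: {{a},{a,b},{a,e},{a,f},{a,e,f}} {{b,f},{b,c,f}} {{d,e}}
  V135: {{a,f},{a,e,f}} {{b,f},{b,c,f}}
  V136: {{a,b}} {{a,e},{a,e,f}} {{b,f},{b,c,f}} {{d,e}}
  V145: {{a,f},{e,f},{a,e,f}} {{b,f},{b,c,f}}
  V146: {{a,b}} {{a,e},{e,f},{a,e,f}} {{b,f},{b,c,f}} {{d,e}}
  V156: {{b,f},{b,c,f}} {{e,f},{a,e,f}}
  V234: {{a},{a,b},{a,e},{a,f},{a,e,f}} {{d,e}}
  V235: {{a,f},{a,e,f}}
  V236: {{a,b}} {{a,e},{a,e,f}} {{d,e}}
  V245: {{a,f},{e,f},{a,e,f}}
  V246: {{e},{a,e},{d,e},{e,f},{a,e,f}} {{a,b}}
  V256: {{e,f},{a,e,f}}
  V345: {{a,f},{a,e,f}} {{b,c},{b,f},{b,c,f}}
  V346: {{b},{a,b},{b,c},{b,f},{b,c,f}} {{a,e},{a,e,f}} {{d,e}}
  V356: {{b,c},{b,f},{b,c,f}} {{a,e,f}}
  V456: {{b,c},{b,f},{b,c,f}} {{e,f},{a,e,f}}
  V1234: {{a},{a,b},{a,e},{a,f},{a,e,f}} {{d,e}}
  V1235: {{a,f},{a,e,f}}
  V1236: {{a,b}} {{a,e},{a,e,f}} {{d,e}}
  V1245: {{a,f},{e,f},{a,e,f}}
  V1246: {{a,b}} {{a,e},{e,f},{a,e,f}} {{d,e}}
  V1256: {{e,f},{a,e,f}}
  V1345: {{a,f},{a,e,f}} {{b,f},{b,c,f}}
  V1346: {{a,b}} {{a,e},{a,e,f}} {{b,f},{b,c,f}} {{d,e}}
  V1356: {{b,f},{b,c,f}} {{a,e,f}}
  V1456: {{b,f},{b,c,f}} {{e,f},{a,e,f}}
  V2345: {{a,f},{a,e,f}}
  V2346: {{a,b}} {{a,e},{a,e,f}} {{d,e}}
  V2356: {{a,e,f}}
  V2456: {{e,f},{a,e,f}}
  V3456: {{b,c},{b,f},{b,c,f}} {{a,e,f}}
  V12345: {{a,f},{a,e,f}}
  V12346: {{a,b}} {{a,e},{a,e,f}} {{d,e}}
  V12356: {{a,e,f}}
  V12456: {{e,f},{a,e,f}}
  V13456: {{b,f},{b,c,f}} {{a,e,f}}
  V23456: {{a,e,f}}
  V123456: {{a,e,f}}
C dims 9,32,44,29; δ0: rk 8, SNF 1^8; δ1: rk 23, SNF 1^23; δ2: rk 21, SNF 1^21
Ȟ^0 = (9 − 8) − 0 = 1, so Ȟ^0 ≅ Z
Ȟ^1 = (32 − 23) − 8 = 1, so Ȟ^1 ≅ Z
Ȟ^2 = (44 − 21) − 23 = 0, so Ȟ^2 ≅ 0

Ȟ^0 = Z,  Ȟ^1 = Z,  Ȟ^2 = 0


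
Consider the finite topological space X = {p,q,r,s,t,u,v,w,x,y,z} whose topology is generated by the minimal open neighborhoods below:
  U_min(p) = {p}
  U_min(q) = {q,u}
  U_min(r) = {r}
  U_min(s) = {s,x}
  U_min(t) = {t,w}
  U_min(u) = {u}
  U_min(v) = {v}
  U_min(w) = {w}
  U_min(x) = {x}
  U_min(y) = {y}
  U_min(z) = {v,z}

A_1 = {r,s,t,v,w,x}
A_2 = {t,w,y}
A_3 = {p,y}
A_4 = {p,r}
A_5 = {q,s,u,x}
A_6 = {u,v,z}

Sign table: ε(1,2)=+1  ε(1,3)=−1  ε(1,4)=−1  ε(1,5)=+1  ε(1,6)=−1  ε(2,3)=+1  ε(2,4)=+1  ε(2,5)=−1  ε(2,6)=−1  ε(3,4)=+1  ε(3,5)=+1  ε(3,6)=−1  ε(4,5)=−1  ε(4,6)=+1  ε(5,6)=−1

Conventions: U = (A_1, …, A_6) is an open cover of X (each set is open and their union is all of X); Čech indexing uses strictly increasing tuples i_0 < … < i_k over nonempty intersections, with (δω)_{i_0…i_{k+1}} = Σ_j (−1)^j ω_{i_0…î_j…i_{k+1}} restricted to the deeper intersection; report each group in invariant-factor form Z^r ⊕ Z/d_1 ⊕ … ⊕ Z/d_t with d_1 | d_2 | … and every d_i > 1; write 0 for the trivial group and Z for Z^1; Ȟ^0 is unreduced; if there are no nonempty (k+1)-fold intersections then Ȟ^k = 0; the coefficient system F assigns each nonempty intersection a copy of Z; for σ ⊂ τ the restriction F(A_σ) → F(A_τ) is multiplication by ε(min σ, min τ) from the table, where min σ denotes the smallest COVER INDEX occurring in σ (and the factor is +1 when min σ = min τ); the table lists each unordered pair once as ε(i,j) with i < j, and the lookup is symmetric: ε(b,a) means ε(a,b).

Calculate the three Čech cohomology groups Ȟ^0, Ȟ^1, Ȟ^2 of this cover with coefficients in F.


Ȟ^0(U;F) ≅ 0,  Ȟ^1(U;F) ≅ Z ⊕ Z/2,  Ȟ^2(U;F) ≅ 0

nonempty overlaps:
  A12={t,w} A14={r} A15={s,x} A16={v} A23={y} A34={p} A56={u}
C dims 6,7; δ0: rk 6, SNF 1^5·2
degree 0: 6−6−0 = 0 → Ȟ^0 ≅ 0
degree 1: 7−0−6 = 1 plus torsion [2] → Ȟ^1 ≅ Z ⊕ Z/2
degree 2: 0−0−0 = 0 → Ȟ^2 ≅ 0


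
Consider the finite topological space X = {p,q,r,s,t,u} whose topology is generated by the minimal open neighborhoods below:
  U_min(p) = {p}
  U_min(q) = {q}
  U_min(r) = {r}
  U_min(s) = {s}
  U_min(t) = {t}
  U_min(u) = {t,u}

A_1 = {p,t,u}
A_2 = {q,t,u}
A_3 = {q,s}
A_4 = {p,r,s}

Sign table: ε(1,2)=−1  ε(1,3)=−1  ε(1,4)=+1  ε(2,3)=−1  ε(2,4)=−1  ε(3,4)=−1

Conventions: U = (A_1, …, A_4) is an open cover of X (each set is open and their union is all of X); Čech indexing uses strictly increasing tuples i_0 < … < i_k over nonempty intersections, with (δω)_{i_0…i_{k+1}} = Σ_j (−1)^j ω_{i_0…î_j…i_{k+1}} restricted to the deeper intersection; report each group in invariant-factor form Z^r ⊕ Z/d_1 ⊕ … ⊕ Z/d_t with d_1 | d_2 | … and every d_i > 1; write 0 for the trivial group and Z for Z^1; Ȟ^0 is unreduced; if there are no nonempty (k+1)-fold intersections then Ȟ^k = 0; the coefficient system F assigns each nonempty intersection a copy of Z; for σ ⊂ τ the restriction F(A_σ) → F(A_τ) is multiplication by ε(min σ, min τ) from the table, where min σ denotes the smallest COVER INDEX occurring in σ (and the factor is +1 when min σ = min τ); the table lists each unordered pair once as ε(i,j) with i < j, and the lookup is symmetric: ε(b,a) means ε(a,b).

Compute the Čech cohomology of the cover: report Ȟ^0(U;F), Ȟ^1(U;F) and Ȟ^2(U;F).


Ȟ^0(U;F) ≅ 0, Ȟ^1(U;F) ≅ Z/2 and Ȟ^2(U;F) ≅ 0

nonempty overlaps:
  A12={t,u} A14={p} A23={q} A34={s}
C dims 4,4; δ0: rk 4, SNF 1^3·2
degree 0: 4−4−0 = 0 → Ȟ^0 ≅ 0
degree 1: 4−0−4 = 0 plus torsion [2] → Ȟ^1 ≅ Z/2
degree 2: 0−0−0 = 0 → Ȟ^2 ≅ 0


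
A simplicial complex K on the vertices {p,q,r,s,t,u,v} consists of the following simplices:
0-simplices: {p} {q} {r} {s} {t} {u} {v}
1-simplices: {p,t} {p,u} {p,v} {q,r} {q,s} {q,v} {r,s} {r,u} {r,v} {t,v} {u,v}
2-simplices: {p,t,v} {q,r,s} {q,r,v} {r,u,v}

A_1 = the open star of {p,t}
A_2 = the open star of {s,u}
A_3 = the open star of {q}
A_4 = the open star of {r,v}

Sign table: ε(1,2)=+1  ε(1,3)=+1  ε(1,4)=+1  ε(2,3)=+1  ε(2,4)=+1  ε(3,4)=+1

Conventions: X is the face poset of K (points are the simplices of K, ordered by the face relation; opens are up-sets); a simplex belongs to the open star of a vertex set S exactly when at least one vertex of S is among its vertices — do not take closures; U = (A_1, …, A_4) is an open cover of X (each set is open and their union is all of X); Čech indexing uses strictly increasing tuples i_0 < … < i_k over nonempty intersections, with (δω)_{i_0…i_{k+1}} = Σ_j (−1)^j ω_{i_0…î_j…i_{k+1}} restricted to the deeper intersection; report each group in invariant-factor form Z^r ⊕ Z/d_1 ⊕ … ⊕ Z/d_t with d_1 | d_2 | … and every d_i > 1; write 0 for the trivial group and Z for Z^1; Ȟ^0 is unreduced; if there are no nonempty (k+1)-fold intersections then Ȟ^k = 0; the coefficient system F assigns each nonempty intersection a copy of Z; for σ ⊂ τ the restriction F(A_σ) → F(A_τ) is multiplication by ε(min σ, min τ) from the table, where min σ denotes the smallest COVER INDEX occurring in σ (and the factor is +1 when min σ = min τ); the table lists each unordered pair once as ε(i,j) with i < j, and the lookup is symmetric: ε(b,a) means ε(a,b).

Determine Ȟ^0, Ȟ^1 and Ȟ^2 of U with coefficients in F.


Ȟ^0 = Z, Ȟ^1 = Z and Ȟ^2 = 0

nerve of the cover:
  A1={{p},{t},{p,t},{p,u},{p,v},{t,v},{p,t,v}} A2={{s},{u},{p,u},{q,s},{r,s},{r,u},{u,v},{q,r,s},{r,u,v}} A3={{q},{q,r},{q,s},{q,v},{q,r,s},{q,r,v}} A4={{r},{v},{p,v},{q,r},{q,v},{r,s},{r,u},{r,v},{t,v},{u,v},{p,t,v},{q,r,s},{q,r,v},{r,u,v}}
  A12={{p,u}} A14={{p,v},{t,v},{p,t,v}} A23={{q,s},{q,r,s}} A24={{r,s},{r,u},{u,v},{q,r,s},{r,u,v}} A34={{q,r},{q,v},{q,r,s},{q,r,v}}
  A234={{q,r,s}}
C dims 4,5,1; δ0: rk 3, SNF 1^3; δ1: rk 1, SNF 1^1
Ȟ^0 = (4 − 3) − 0 = 1, so Ȟ^0 ≅ Z
Ȟ^1 = (5 − 1) − 3 = 1, so Ȟ^1 ≅ Z
Ȟ^2 = (1 − 0) − 1 = 0, so Ȟ^2 ≅ 0


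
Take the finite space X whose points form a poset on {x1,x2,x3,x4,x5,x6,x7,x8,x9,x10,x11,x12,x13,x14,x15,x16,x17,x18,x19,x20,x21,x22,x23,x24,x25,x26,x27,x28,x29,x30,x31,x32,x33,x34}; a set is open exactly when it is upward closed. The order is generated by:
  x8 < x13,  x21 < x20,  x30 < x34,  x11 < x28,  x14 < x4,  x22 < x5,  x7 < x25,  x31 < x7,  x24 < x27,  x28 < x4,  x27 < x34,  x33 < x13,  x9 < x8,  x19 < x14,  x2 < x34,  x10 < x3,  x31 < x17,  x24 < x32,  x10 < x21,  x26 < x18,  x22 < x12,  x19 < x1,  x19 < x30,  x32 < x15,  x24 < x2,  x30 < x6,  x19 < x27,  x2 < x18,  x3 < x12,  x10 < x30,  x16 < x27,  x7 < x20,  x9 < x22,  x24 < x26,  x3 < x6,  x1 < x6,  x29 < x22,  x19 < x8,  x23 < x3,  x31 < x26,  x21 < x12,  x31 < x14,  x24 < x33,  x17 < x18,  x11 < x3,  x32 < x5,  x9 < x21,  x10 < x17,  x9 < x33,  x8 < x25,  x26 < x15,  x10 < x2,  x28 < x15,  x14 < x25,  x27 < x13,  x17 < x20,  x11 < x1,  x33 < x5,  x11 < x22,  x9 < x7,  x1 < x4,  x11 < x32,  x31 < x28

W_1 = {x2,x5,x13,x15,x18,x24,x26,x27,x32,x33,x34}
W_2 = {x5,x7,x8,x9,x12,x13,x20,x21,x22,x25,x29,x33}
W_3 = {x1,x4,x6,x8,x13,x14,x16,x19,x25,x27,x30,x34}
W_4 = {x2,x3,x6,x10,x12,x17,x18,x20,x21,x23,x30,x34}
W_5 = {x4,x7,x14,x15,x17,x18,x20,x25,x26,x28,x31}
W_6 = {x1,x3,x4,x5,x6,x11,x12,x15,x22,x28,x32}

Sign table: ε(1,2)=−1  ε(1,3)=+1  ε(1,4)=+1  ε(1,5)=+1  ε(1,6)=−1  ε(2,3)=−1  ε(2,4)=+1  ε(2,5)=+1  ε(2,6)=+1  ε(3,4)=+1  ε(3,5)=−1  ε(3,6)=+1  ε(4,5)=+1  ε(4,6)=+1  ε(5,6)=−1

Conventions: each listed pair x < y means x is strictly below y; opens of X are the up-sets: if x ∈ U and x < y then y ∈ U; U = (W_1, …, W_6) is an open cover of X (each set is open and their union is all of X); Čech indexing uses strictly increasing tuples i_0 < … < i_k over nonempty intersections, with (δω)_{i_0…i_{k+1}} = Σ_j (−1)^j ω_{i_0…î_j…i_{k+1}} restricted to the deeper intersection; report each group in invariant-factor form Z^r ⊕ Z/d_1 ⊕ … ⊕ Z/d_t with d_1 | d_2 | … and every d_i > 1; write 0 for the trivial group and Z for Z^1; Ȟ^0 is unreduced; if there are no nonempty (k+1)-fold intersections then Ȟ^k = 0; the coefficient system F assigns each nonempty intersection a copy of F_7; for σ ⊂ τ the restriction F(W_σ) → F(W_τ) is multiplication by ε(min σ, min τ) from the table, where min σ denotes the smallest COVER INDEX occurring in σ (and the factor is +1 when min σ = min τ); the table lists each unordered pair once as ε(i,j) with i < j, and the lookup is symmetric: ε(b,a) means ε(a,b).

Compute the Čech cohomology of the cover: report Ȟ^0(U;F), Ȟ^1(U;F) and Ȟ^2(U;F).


Ȟ^0 ≅ 0, Ȟ^1 ≅ 0 and Ȟ^2 ≅ Z/7

cover nerve:
  W12={x5,x13,x33} W13={x13,x27,x34} W14={x2,x18,x34} W15={x15,x18,x26} W16={x5,x15,x32} W23={x8,x13,x25} W24={x12,x20,x21} W25={x7,x20,x25} W26={x5,x12,x22} W34={x6,x30,x34} W35={x4,x14,x25} W36={x1,x4,x6} W45={x17,x18,x20} W46={x3,x6,x12} W56={x4,x15,x28}
  W123={x13} W126={x5} W134={x34} W145={x18} W156={x15} W235={x25} W245={x20} W246={x12} W346={x6} W356={x4}
C dims 6,15,10; δ0: rk_F7 6; δ1: rk_F7 9
Ȟ^0: (6−6)−0=0 ⇒ 0
Ȟ^1: (15−9)−6=0 ⇒ 0
Ȟ^2: (10−0)−9=1 ⇒ Z/7


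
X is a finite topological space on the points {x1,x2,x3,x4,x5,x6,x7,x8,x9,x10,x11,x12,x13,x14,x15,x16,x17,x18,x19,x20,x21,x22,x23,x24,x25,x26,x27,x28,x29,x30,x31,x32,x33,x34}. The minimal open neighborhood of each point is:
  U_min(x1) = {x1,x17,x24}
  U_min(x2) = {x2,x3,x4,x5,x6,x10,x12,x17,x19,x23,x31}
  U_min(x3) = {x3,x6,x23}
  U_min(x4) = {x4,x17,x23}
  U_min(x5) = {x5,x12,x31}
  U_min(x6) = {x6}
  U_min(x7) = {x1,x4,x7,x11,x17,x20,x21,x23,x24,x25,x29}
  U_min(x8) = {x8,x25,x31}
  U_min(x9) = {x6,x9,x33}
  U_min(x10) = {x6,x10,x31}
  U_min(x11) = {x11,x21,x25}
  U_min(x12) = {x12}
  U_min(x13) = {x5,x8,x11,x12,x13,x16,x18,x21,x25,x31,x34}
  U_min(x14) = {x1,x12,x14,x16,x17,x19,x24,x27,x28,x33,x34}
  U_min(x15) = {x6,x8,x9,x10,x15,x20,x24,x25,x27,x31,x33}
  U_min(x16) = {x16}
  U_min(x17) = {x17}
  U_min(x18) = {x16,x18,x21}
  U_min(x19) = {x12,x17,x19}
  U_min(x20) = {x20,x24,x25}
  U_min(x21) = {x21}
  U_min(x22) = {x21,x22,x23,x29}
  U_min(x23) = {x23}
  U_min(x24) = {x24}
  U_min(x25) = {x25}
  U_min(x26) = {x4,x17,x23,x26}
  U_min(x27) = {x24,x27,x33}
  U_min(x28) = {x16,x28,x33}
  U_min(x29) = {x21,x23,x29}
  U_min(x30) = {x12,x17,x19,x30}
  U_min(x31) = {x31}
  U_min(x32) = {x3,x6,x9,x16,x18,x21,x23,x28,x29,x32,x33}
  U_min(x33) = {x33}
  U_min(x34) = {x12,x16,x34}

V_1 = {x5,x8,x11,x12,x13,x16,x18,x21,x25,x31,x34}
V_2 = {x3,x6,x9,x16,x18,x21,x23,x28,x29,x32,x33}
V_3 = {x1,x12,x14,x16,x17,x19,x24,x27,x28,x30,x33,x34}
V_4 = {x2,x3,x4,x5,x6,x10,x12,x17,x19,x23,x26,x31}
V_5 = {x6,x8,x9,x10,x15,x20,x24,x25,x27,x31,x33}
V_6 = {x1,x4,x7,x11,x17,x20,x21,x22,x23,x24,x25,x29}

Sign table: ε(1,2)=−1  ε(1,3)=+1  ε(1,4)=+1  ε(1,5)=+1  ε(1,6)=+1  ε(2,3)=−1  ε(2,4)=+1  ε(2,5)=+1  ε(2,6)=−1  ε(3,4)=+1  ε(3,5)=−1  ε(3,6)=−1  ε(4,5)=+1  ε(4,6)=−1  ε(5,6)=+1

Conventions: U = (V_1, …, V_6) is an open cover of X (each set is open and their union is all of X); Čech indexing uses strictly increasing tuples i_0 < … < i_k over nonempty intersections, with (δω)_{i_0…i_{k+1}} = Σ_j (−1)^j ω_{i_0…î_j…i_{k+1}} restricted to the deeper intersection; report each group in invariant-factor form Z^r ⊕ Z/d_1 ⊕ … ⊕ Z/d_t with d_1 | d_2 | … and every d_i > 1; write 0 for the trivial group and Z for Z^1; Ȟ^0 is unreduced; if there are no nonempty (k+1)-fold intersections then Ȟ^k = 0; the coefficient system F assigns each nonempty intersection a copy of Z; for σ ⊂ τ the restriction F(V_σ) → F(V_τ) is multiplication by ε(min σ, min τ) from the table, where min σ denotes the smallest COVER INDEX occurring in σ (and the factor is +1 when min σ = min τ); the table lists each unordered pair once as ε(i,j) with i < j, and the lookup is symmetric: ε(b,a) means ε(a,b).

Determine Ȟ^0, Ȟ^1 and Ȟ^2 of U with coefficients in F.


Ȟ^0 ≅ 0; Ȟ^1 ≅ Z/2; Ȟ^2 ≅ Z

intersection data:
  V12={x16,x18,x21} V13={x12,x16,x34} V14={x5,x12,x31} V15={x8,x25,x31} V16={x11,x21,x25} V23={x16,x28,x33} V24={x3,x6,x23} V25={x6,x9,x33} V26={x21,x23,x29} V34={x12,x17,x19} V35={x24,x27,x33} V36={x1,x17,x24} V45={x6,x10,x31} V46={x4,x17,x23} V56={x20,x24,x25}
  V123={x16} V126={x21} V134={x12} V145={x31} V156={x25} V235={x33} V245={x6} V246={x23} V346={x17} V356={x24}
C dims 6,15,10; δ0: rk 6, SNF 1^5·2; δ1: rk 9, SNF 1^9
Ȟ^0 = (6 − 6) − 0 = 0, so Ȟ^0 ≅ 0
Ȟ^1 = (15 − 9) − 6 = 0 plus torsion [2], so Ȟ^1 ≅ Z/2
Ȟ^2 = (10 − 0) − 9 = 1, so Ȟ^2 ≅ Z


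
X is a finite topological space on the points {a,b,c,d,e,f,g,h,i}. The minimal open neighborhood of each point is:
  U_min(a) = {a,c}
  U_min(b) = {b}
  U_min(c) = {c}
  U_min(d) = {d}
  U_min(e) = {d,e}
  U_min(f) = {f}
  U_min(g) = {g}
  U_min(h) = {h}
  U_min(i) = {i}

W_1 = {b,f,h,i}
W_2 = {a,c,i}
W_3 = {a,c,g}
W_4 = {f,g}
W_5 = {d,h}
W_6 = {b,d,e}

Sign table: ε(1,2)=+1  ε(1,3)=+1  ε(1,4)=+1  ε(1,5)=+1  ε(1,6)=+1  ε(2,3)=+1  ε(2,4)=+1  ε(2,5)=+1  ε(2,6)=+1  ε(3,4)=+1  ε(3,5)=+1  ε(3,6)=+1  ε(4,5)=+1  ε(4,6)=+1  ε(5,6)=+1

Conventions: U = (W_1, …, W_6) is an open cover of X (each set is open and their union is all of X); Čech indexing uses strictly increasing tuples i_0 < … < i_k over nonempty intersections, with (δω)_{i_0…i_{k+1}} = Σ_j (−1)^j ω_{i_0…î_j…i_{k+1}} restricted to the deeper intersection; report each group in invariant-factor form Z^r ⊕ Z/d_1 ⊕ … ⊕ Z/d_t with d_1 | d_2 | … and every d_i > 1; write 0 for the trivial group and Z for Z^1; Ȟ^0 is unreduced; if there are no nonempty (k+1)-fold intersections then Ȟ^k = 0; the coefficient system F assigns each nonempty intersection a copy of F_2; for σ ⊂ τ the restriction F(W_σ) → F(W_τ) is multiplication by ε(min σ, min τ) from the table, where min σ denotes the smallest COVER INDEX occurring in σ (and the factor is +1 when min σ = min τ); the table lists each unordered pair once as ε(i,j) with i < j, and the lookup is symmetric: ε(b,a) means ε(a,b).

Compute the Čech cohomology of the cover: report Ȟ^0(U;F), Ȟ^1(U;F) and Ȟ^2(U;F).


Ȟ^0 ≅ Z/2, Ȟ^1 ≅ Z/2 ⊕ Z/2 and Ȟ^2 ≅ 0

nonempty intersections:
  W12={i} W14={f} W15={h} W16={b} W23={a,c} W34={g} W56={d}
C dims 6,7; δ0: rk_F2 5
Ȟ^0: (6−5)−0=1 ⇒ Z/2
Ȟ^1: (7−0)−5=2 ⇒ Z/2 ⊕ Z/2
Ȟ^2: (0−0)−0=0 ⇒ 0


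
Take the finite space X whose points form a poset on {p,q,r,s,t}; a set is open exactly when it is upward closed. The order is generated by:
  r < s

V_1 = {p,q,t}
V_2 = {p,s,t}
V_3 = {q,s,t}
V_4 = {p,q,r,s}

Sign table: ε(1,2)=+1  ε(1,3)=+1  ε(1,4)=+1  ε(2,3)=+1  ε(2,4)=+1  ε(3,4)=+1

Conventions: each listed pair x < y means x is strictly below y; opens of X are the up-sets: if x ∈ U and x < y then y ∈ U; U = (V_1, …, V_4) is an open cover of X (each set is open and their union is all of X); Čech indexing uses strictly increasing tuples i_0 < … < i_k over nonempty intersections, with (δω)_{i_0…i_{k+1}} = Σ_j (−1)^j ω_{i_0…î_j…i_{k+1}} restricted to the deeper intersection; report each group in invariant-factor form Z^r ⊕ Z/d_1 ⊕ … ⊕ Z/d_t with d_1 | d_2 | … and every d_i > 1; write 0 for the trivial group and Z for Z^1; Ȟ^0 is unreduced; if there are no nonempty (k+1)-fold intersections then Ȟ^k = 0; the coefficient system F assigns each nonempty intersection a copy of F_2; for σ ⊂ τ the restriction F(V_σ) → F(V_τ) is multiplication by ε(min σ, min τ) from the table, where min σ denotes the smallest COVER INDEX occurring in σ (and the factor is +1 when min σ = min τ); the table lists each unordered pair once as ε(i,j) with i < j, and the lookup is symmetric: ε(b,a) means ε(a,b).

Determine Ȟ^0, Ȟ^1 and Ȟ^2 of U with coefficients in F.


cover nerve:
  V12={p,t} V13={q,t} V14={p,q} V23={s,t} V24={p,s} V34={q,s}
  V123={t} V124={p} V134={q} V234={s}
C dims 4,6,4; δ0: rk_F2 3; δ1: rk_F2 3
Ȟ^0: (4−3)−0=1 ⇒ Z/2
Ȟ^1: (6−3)−3=0 ⇒ 0
Ȟ^2: (4−0)−3=1 ⇒ Z/2

Ȟ^0 = Z/2, Ȟ^1 = 0, Ȟ^2 = Z/2
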